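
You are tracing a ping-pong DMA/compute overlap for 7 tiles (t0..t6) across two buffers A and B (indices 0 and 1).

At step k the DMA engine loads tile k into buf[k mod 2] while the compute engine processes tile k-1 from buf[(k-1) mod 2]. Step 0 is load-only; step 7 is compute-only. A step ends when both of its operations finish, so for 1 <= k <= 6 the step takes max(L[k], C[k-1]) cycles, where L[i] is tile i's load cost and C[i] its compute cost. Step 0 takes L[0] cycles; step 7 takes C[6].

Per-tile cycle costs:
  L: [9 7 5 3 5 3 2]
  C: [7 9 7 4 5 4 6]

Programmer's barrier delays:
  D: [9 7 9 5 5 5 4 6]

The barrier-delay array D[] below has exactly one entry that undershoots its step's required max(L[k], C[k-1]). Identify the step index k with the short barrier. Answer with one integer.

hazard at step 3

[0] required=L[0]=9=9 vs D=9 ok
[1] required=max(L[1]=7,C[0]=7)=7 vs D=7 ok
[2] required=max(L[2]=5,C[1]=9)=9 vs D=9 ok
[3] required=max(L[3]=3,C[2]=7)=7 vs D=5 SHORT
[4] required=max(L[4]=5,C[3]=4)=5 vs D=5 ok
[5] required=max(L[5]=3,C[4]=5)=5 vs D=5 ok
[6] required=max(L[6]=2,C[5]=4)=4 vs D=4 ok
[7] required=C[6]=6=6 vs D=6 ok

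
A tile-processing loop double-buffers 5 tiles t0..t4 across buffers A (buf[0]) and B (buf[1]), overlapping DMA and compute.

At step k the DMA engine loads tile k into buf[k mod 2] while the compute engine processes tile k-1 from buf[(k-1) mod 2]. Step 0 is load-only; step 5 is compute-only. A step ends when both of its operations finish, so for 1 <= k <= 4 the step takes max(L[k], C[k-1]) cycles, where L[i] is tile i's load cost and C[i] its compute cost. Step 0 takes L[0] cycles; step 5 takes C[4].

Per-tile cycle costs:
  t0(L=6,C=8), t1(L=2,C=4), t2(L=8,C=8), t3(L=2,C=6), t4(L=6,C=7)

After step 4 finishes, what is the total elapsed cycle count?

  0. 6=6c; end=6; A:t0 B:-
  1. max(2,8)=8c; end=14; A:t0 B:t1
  2. max(8,4)=8c; end=22; A:t2 B:t1
  3. max(2,8)=8c; end=30; A:t2 B:t3
  4. max(6,6)=6c; end=36; A:t4 B:t3
  5. 7=7c; end=43; A:t4 B:t3

end_cycle[4] = 36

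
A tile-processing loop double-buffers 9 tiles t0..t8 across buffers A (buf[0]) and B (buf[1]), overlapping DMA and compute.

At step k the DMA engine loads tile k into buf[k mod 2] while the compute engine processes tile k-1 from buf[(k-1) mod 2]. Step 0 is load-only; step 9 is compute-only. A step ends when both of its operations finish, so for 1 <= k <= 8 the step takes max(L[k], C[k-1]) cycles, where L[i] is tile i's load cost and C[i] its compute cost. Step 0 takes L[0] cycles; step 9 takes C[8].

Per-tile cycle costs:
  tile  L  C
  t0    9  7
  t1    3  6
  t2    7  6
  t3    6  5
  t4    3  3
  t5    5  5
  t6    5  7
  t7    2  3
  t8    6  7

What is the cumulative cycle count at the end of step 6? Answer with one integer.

k=0 load=t0/9c comp=- wait=9 total=9
k=1 load=t1/3c comp=t0/7c wait=7 total=16
k=2 load=t2/7c comp=t1/6c wait=7 total=23
k=3 load=t3/6c comp=t2/6c wait=6 total=29
k=4 load=t4/3c comp=t3/5c wait=5 total=34
k=5 load=t5/5c comp=t4/3c wait=5 total=39
k=6 load=t6/5c comp=t5/5c wait=5 total=44
k=7 load=t7/2c comp=t6/7c wait=7 total=51
k=8 load=t8/6c comp=t7/3c wait=6 total=57
k=9 load=- comp=t8/7c wait=7 total=64

end_cycle[6] = 44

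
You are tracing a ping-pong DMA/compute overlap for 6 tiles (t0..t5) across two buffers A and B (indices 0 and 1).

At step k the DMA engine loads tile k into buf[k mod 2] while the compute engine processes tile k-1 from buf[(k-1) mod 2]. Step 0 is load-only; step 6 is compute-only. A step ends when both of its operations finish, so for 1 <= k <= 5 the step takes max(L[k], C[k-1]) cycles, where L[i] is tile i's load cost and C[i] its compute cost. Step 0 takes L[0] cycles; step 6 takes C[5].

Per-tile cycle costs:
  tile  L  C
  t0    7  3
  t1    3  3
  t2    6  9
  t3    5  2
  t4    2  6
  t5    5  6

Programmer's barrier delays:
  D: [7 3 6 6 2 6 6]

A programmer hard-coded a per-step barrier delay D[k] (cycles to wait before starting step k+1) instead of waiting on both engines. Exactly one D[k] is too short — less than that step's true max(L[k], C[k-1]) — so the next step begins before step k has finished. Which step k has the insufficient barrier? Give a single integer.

hazard at step 3

k=0 barrier L[0]=7→7c, D[0]=7 ok
k=1 barrier max(L[1]=3,C[0]=3)→3c, D[1]=3 ok
k=2 barrier max(L[2]=6,C[1]=3)→6c, D[2]=6 ok
k=3 barrier max(L[3]=5,C[2]=9)→9c, D[3]=6 SHORT
k=4 barrier max(L[4]=2,C[3]=2)→2c, D[4]=2 ok
k=5 barrier max(L[5]=5,C[4]=6)→6c, D[5]=6 ok
k=6 barrier C[5]=6→6c, D[6]=6 ok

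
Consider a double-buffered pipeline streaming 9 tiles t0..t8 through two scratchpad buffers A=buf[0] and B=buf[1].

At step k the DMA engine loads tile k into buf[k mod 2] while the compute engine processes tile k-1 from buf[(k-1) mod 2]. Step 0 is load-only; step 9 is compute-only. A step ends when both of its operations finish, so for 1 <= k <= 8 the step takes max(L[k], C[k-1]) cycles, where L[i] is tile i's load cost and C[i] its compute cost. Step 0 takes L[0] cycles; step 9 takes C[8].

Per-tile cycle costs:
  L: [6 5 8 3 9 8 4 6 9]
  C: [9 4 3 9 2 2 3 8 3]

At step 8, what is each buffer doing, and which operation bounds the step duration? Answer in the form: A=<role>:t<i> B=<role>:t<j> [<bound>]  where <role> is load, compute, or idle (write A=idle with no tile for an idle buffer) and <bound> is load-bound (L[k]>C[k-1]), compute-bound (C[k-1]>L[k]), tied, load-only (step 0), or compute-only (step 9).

k=0 load=t0/6c comp=- wait=6 total=6
k=1 load=t1/5c comp=t0/9c wait=9 total=15
k=2 load=t2/8c comp=t1/4c wait=8 total=23
k=3 load=t3/3c comp=t2/3c wait=3 total=26
k=4 load=t4/9c comp=t3/9c wait=9 total=35
k=5 load=t5/8c comp=t4/2c wait=8 total=43
k=6 load=t6/4c comp=t5/2c wait=4 total=47
k=7 load=t7/6c comp=t6/3c wait=6 total=53
k=8 load=t8/9c comp=t7/8c wait=9 total=62
k=9 load=- comp=t8/3c wait=3 total=65

step 8: A=load:t8 B=compute:t7 [load-bound]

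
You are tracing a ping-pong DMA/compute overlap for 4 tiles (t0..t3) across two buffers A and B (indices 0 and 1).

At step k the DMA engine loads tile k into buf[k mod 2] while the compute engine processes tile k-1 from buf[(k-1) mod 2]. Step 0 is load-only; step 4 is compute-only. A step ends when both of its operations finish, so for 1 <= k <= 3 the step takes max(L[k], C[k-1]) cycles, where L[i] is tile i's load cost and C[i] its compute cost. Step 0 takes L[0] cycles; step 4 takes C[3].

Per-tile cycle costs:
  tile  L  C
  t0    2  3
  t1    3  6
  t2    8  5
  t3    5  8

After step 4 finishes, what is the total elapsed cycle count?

step 0: L[0]=2 → dur=2, Σ=2 | A=load:t0 B=idle [load-only]
step 1: L[1]=3 C[0]=3 → dur=3, Σ=5 | A=compute:t0 B=load:t1 [tied]
step 2: L[2]=8 C[1]=6 → dur=8, Σ=13 | A=load:t2 B=compute:t1 [load-bound]
step 3: L[3]=5 C[2]=5 → dur=5, Σ=18 | A=compute:t2 B=load:t3 [tied]
step 4: C[3]=8 → dur=8, Σ=26 | A=idle B=compute:t3 [compute-only]

end_cycle[4] = 26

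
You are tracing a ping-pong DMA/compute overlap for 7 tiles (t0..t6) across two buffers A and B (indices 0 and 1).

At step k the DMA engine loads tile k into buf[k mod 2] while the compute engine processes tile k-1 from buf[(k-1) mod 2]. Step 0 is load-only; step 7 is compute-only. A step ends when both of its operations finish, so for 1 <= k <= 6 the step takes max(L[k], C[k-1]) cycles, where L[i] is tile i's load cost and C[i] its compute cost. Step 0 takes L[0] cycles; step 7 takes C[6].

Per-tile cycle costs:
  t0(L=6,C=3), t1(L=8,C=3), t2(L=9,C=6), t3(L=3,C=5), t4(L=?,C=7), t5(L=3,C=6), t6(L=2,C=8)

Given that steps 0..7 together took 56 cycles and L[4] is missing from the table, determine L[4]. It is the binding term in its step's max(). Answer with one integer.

step 0 = dur = L[0]=6 = 6
step 1 = dur = max(L[1]=8, C[0]=3) = 8
step 2 = dur = max(L[2]=9, C[1]=3) = 9
step 3 = dur = max(L[3]=3, C[2]=6) = 6
step 4 = dur = max(L[4]=?, C[3]=5) = L[4]  (unknown; binding)
step 5 = dur = max(L[5]=3, C[4]=7) = 7
step 6 = dur = max(L[6]=2, C[5]=6) = 6
step 7 = dur = C[6]=8 = 8
sum of known step durations = 50
dur[4] = total - known = 56 - 50 = 6
L[4] is the binding max in step 4, so L[4] = dur[4] = 6

L[4] = 6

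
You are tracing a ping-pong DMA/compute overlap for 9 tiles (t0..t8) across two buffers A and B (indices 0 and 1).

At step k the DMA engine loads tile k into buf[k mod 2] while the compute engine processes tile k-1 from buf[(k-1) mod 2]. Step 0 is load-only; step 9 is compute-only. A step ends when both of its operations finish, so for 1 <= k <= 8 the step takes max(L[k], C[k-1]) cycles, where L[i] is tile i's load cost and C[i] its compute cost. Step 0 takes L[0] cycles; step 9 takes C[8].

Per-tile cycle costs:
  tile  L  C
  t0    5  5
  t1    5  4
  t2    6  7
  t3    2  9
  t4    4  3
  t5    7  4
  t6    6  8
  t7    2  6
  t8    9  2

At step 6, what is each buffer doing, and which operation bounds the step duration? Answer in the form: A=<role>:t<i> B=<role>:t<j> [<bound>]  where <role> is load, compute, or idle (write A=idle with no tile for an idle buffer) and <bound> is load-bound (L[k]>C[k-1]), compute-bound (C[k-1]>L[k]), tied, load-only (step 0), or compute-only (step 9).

[0] DMA t0→A (5c) ∥ CU idle ⇒ 5c, clock 5
[1] DMA t1→B (5c) ∥ CU A:t0 (5c) ⇒ 5c, clock 10
[2] DMA t2→A (6c) ∥ CU B:t1 (4c) ⇒ 6c, clock 16
[3] DMA t3→B (2c) ∥ CU A:t2 (7c) ⇒ 7c, clock 23
[4] DMA t4→A (4c) ∥ CU B:t3 (9c) ⇒ 9c, clock 32
[5] DMA t5→B (7c) ∥ CU A:t4 (3c) ⇒ 7c, clock 39
[6] DMA t6→A (6c) ∥ CU B:t5 (4c) ⇒ 6c, clock 45
[7] DMA t7→B (2c) ∥ CU A:t6 (8c) ⇒ 8c, clock 53
[8] DMA t8→A (9c) ∥ CU B:t7 (6c) ⇒ 9c, clock 62
[9] DMA idle ∥ CU A:t8 (2c) ⇒ 2c, clock 64

step 6: A=load:t6 B=compute:t5 [load-bound]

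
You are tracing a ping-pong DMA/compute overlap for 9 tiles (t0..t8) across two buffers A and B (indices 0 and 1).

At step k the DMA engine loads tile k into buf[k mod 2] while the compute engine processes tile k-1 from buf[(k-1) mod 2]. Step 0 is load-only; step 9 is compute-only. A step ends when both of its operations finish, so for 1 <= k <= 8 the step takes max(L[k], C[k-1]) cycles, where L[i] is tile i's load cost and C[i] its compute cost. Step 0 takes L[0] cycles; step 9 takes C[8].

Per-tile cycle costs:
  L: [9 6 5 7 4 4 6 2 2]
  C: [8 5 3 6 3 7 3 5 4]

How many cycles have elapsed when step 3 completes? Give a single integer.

step 0: L[0]=9 → dur=9, Σ=9 | A=load:t0 B=idle [load-only]
step 1: L[1]=6 C[0]=8 → dur=8, Σ=17 | A=compute:t0 B=load:t1 [compute-bound]
step 2: L[2]=5 C[1]=5 → dur=5, Σ=22 | A=load:t2 B=compute:t1 [tied]
step 3: L[3]=7 C[2]=3 → dur=7, Σ=29 | A=compute:t2 B=load:t3 [load-bound]
step 4: L[4]=4 C[3]=6 → dur=6, Σ=35 | A=load:t4 B=compute:t3 [compute-bound]
step 5: L[5]=4 C[4]=3 → dur=4, Σ=39 | A=compute:t4 B=load:t5 [load-bound]
step 6: L[6]=6 C[5]=7 → dur=7, Σ=46 | A=load:t6 B=compute:t5 [compute-bound]
step 7: L[7]=2 C[6]=3 → dur=3, Σ=49 | A=compute:t6 B=load:t7 [compute-bound]
step 8: L[8]=2 C[7]=5 → dur=5, Σ=54 | A=load:t8 B=compute:t7 [compute-bound]
step 9: C[8]=4 → dur=4, Σ=58 | A=compute:t8 B=idle [compute-only]

end_cycle[3] = 29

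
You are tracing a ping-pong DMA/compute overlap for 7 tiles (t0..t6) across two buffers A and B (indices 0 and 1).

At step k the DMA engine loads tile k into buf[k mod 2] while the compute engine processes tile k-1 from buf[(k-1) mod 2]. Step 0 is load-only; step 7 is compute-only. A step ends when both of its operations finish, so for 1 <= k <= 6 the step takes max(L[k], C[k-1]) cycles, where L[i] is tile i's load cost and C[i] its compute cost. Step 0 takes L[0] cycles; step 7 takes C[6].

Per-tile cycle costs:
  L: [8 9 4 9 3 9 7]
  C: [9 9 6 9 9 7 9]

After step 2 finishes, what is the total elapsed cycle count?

k=0 load=t0/8c comp=- wait=8 total=8
k=1 load=t1/9c comp=t0/9c wait=9 total=17
k=2 load=t2/4c comp=t1/9c wait=9 total=26
k=3 load=t3/9c comp=t2/6c wait=9 total=35
k=4 load=t4/3c comp=t3/9c wait=9 total=44
k=5 load=t5/9c comp=t4/9c wait=9 total=53
k=6 load=t6/7c comp=t5/7c wait=7 total=60
k=7 load=- comp=t6/9c wait=9 total=69

end_cycle[2] = 26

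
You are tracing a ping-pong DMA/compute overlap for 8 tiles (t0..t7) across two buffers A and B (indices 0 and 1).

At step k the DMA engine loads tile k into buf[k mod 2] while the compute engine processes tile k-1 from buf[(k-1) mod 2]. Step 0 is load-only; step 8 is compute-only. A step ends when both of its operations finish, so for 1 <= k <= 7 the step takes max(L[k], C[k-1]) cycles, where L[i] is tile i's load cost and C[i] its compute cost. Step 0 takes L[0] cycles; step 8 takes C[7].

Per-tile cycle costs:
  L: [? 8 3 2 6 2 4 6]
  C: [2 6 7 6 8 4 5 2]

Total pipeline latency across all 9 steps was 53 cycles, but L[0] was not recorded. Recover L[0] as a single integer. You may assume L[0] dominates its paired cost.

L[0] = 6

step 0 = dur = L[0]=? = L[0]  (unknown; binding)
step 1 = dur = max(L[1]=8, C[0]=2) = 8
step 2 = dur = max(L[2]=3, C[1]=6) = 6
step 3 = dur = max(L[3]=2, C[2]=7) = 7
step 4 = dur = max(L[4]=6, C[3]=6) = 6
step 5 = dur = max(L[5]=2, C[4]=8) = 8
step 6 = dur = max(L[6]=4, C[5]=4) = 4
step 7 = dur = max(L[7]=6, C[6]=5) = 6
step 8 = dur = C[7]=2 = 2
sum of known step durations = 47
dur[0] = total - known = 53 - 47 = 6
L[0] is the binding max in step 0, so L[0] = dur[0] = 6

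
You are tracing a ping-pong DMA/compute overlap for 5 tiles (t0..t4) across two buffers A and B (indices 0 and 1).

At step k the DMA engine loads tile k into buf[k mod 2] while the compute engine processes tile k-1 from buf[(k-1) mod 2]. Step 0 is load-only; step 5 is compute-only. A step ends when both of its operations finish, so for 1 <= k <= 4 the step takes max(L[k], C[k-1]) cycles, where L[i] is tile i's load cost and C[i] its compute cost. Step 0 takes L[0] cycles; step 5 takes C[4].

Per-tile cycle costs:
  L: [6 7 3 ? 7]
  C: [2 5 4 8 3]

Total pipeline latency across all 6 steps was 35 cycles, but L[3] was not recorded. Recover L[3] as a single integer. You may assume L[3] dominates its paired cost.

L[3] = 6

step 0 | dur = L[0]=6 = 6
step 1 | dur = max(L[1]=7, C[0]=2) = 7
step 2 | dur = max(L[2]=3, C[1]=5) = 5
step 3 | dur = max(L[3]=?, C[2]=4) = L[3]  (unknown; binding)
step 4 | dur = max(L[4]=7, C[3]=8) = 8
step 5 | dur = C[4]=3 = 3
sum of known step durations = 29
dur[3] = total - known = 35 - 29 = 6
L[3] is the binding max in step 3, so L[3] = dur[3] = 6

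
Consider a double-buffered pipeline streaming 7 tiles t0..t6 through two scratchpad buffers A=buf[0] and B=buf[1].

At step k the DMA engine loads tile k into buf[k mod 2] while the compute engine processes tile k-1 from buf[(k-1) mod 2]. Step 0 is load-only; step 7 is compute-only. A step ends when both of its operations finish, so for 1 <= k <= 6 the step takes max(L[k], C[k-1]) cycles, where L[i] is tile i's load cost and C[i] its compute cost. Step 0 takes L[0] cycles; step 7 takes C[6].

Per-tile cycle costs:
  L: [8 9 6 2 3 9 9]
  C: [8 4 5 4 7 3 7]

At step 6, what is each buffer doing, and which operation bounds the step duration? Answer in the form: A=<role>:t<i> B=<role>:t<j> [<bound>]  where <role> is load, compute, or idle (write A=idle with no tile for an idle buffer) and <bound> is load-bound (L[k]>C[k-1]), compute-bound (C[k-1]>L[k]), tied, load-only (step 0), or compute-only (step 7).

step 6: A=load:t6 B=compute:t5 [load-bound]

  0. 8=8c; end=8; A:t0 B:-
  1. max(9,8)=9c; end=17; A:t0 B:t1
  2. max(6,4)=6c; end=23; A:t2 B:t1
  3. max(2,5)=5c; end=28; A:t2 B:t3
  4. max(3,4)=4c; end=32; A:t4 B:t3
  5. max(9,7)=9c; end=41; A:t4 B:t5
  6. max(9,3)=9c; end=50; A:t6 B:t5
  7. 7=7c; end=57; A:t6 B:t5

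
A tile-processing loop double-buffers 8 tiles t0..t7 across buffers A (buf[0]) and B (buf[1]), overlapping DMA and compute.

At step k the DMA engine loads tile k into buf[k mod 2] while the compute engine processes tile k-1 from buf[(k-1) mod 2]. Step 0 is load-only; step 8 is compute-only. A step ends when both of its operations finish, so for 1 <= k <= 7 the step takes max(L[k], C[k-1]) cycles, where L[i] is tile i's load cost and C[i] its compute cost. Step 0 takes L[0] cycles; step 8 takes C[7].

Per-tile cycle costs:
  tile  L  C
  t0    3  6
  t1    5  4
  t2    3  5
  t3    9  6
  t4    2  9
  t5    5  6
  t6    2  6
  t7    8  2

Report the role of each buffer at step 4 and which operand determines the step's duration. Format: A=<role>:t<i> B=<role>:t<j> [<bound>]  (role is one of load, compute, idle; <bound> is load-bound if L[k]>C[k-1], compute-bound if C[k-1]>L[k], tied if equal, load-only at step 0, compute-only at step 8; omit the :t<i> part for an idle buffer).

step 4: A=load:t4 B=compute:t3 [compute-bound]

  0. 3=3c; end=3; A:t0 B:-
  1. max(5,6)=6c; end=9; A:t0 B:t1
  2. max(3,4)=4c; end=13; A:t2 B:t1
  3. max(9,5)=9c; end=22; A:t2 B:t3
  4. max(2,6)=6c; end=28; A:t4 B:t3
  5. max(5,9)=9c; end=37; A:t4 B:t5
  6. max(2,6)=6c; end=43; A:t6 B:t5
  7. max(8,6)=8c; end=51; A:t6 B:t7
  8. 2=2c; end=53; A:t6 B:t7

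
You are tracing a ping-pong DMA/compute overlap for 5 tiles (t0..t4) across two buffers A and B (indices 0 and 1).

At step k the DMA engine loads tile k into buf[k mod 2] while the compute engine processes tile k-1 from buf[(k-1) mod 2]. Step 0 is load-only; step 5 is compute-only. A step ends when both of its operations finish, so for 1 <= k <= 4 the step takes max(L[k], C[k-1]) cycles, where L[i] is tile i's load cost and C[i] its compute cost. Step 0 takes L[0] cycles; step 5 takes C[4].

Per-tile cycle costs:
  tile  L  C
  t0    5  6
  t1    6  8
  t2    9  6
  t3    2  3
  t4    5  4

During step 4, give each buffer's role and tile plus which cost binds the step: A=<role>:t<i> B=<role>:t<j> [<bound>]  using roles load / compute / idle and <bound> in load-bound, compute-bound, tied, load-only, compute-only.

step 4: A=load:t4 B=compute:t3 [load-bound]

k=0 load=t0/5c comp=- wait=5 total=5
k=1 load=t1/6c comp=t0/6c wait=6 total=11
k=2 load=t2/9c comp=t1/8c wait=9 total=20
k=3 load=t3/2c comp=t2/6c wait=6 total=26
k=4 load=t4/5c comp=t3/3c wait=5 total=31
k=5 load=- comp=t4/4c wait=4 total=35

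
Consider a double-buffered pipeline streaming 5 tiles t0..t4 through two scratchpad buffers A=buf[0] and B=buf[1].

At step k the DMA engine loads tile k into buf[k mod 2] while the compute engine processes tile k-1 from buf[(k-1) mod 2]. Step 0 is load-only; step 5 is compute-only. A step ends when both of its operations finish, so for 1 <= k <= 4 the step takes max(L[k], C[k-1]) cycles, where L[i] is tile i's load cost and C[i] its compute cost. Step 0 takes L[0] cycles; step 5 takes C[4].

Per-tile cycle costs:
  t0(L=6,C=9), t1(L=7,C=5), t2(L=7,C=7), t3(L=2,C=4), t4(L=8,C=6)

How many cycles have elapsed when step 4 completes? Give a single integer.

  0. 6=6c; end=6; A:t0 B:-
  1. max(7,9)=9c; end=15; A:t0 B:t1
  2. max(7,5)=7c; end=22; A:t2 B:t1
  3. max(2,7)=7c; end=29; A:t2 B:t3
  4. max(8,4)=8c; end=37; A:t4 B:t3
  5. 6=6c; end=43; A:t4 B:t3

end_cycle[4] = 37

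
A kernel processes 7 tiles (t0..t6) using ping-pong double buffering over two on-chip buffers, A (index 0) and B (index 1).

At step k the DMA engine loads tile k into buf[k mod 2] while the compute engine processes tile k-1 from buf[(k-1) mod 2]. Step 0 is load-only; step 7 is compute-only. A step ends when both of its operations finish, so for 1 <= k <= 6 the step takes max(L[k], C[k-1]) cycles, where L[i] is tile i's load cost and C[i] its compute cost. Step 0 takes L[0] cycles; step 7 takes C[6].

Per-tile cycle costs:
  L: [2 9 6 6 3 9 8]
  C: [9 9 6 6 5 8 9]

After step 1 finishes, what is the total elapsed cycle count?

[0] DMA t0→A (2c) ∥ CU idle ⇒ 2c, clock 2
[1] DMA t1→B (9c) ∥ CU A:t0 (9c) ⇒ 9c, clock 11
[2] DMA t2→A (6c) ∥ CU B:t1 (9c) ⇒ 9c, clock 20
[3] DMA t3→B (6c) ∥ CU A:t2 (6c) ⇒ 6c, clock 26
[4] DMA t4→A (3c) ∥ CU B:t3 (6c) ⇒ 6c, clock 32
[5] DMA t5→B (9c) ∥ CU A:t4 (5c) ⇒ 9c, clock 41
[6] DMA t6→A (8c) ∥ CU B:t5 (8c) ⇒ 8c, clock 49
[7] DMA idle ∥ CU A:t6 (9c) ⇒ 9c, clock 58

end_cycle[1] = 11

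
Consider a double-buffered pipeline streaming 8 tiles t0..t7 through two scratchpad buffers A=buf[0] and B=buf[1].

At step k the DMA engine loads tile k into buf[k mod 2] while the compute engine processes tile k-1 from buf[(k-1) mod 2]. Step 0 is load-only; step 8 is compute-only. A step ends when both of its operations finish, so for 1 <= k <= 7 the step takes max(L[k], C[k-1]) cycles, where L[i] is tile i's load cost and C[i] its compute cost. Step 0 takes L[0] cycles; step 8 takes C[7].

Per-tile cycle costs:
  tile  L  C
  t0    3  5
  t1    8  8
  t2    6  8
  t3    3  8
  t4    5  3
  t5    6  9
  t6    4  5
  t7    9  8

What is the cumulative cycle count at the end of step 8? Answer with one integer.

end_cycle[8] = 67

[0] DMA t0→A (3c) ∥ CU idle ⇒ 3c, clock 3
[1] DMA t1→B (8c) ∥ CU A:t0 (5c) ⇒ 8c, clock 11
[2] DMA t2→A (6c) ∥ CU B:t1 (8c) ⇒ 8c, clock 19
[3] DMA t3→B (3c) ∥ CU A:t2 (8c) ⇒ 8c, clock 27
[4] DMA t4→A (5c) ∥ CU B:t3 (8c) ⇒ 8c, clock 35
[5] DMA t5→B (6c) ∥ CU A:t4 (3c) ⇒ 6c, clock 41
[6] DMA t6→A (4c) ∥ CU B:t5 (9c) ⇒ 9c, clock 50
[7] DMA t7→B (9c) ∥ CU A:t6 (5c) ⇒ 9c, clock 59
[8] DMA idle ∥ CU B:t7 (8c) ⇒ 8c, clock 67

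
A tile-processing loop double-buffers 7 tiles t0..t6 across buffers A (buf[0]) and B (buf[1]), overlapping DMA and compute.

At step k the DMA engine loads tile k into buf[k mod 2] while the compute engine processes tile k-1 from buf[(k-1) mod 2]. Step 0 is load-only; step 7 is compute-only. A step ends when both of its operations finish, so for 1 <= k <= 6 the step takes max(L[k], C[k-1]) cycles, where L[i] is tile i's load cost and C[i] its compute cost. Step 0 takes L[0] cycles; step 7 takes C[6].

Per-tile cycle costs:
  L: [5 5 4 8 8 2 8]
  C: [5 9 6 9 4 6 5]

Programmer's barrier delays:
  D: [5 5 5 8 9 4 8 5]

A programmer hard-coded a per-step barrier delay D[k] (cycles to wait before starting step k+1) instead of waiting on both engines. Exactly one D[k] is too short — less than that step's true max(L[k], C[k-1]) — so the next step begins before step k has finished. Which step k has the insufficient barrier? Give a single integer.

[0] required=L[0]=5=5 vs D=5 ok
[1] required=max(L[1]=5,C[0]=5)=5 vs D=5 ok
[2] required=max(L[2]=4,C[1]=9)=9 vs D=5 SHORT
[3] required=max(L[3]=8,C[2]=6)=8 vs D=8 ok
[4] required=max(L[4]=8,C[3]=9)=9 vs D=9 ok
[5] required=max(L[5]=2,C[4]=4)=4 vs D=4 ok
[6] required=max(L[6]=8,C[5]=6)=8 vs D=8 ok
[7] required=C[6]=5=5 vs D=5 ok

hazard at step 2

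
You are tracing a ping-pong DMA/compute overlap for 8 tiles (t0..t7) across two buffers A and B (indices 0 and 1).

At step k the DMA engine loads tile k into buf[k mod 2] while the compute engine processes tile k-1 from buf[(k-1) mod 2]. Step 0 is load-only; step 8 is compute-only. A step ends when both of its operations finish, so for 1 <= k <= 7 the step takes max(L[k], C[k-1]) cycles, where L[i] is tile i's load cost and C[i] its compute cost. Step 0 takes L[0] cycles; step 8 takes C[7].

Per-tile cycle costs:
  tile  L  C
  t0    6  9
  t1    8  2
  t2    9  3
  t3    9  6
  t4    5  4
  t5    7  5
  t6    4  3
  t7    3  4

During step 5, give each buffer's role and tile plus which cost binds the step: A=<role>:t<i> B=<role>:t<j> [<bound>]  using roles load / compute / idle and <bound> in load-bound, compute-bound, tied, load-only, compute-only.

step 5: A=compute:t4 B=load:t5 [load-bound]

[0] DMA t0→A (6c) ∥ CU idle ⇒ 6c, clock 6
[1] DMA t1→B (8c) ∥ CU A:t0 (9c) ⇒ 9c, clock 15
[2] DMA t2→A (9c) ∥ CU B:t1 (2c) ⇒ 9c, clock 24
[3] DMA t3→B (9c) ∥ CU A:t2 (3c) ⇒ 9c, clock 33
[4] DMA t4→A (5c) ∥ CU B:t3 (6c) ⇒ 6c, clock 39
[5] DMA t5→B (7c) ∥ CU A:t4 (4c) ⇒ 7c, clock 46
[6] DMA t6→A (4c) ∥ CU B:t5 (5c) ⇒ 5c, clock 51
[7] DMA t7→B (3c) ∥ CU A:t6 (3c) ⇒ 3c, clock 54
[8] DMA idle ∥ CU B:t7 (4c) ⇒ 4c, clock 58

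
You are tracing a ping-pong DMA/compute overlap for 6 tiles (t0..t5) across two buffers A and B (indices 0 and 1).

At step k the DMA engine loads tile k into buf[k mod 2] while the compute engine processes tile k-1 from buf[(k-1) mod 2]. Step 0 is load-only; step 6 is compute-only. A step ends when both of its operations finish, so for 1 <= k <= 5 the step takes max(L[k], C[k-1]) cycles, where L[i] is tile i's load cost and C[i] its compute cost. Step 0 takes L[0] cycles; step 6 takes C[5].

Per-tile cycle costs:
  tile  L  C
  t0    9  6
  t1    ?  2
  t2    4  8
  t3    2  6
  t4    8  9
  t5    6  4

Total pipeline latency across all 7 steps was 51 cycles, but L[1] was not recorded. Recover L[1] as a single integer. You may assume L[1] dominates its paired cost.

step 0 = dur = L[0]=9 = 9
step 1 = dur = max(L[1]=?, C[0]=6) = L[1]  (unknown; binding)
step 2 = dur = max(L[2]=4, C[1]=2) = 4
step 3 = dur = max(L[3]=2, C[2]=8) = 8
step 4 = dur = max(L[4]=8, C[3]=6) = 8
step 5 = dur = max(L[5]=6, C[4]=9) = 9
step 6 = dur = C[5]=4 = 4
sum of known step durations = 42
dur[1] = total - known = 51 - 42 = 9
L[1] is the binding max in step 1, so L[1] = dur[1] = 9

L[1] = 9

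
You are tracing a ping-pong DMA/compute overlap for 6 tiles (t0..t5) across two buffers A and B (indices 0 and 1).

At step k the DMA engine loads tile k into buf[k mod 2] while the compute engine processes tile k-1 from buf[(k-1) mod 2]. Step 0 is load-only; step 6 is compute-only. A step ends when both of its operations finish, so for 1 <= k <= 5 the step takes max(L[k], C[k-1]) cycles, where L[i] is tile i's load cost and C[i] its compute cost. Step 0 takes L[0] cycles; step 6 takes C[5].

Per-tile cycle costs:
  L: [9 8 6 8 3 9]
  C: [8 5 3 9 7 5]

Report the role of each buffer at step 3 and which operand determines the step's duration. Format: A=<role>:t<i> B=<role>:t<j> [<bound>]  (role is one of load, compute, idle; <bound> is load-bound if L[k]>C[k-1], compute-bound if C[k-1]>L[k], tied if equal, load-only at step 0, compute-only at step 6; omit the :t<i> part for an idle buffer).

step 0: L[0]=9 → dur=9, Σ=9 | A=load:t0 B=idle [load-only]
step 1: L[1]=8 C[0]=8 → dur=8, Σ=17 | A=compute:t0 B=load:t1 [tied]
step 2: L[2]=6 C[1]=5 → dur=6, Σ=23 | A=load:t2 B=compute:t1 [load-bound]
step 3: L[3]=8 C[2]=3 → dur=8, Σ=31 | A=compute:t2 B=load:t3 [load-bound]
step 4: L[4]=3 C[3]=9 → dur=9, Σ=40 | A=load:t4 B=compute:t3 [compute-bound]
step 5: L[5]=9 C[4]=7 → dur=9, Σ=49 | A=compute:t4 B=load:t5 [load-bound]
step 6: C[5]=5 → dur=5, Σ=54 | A=idle B=compute:t5 [compute-only]

step 3: A=compute:t2 B=load:t3 [load-bound]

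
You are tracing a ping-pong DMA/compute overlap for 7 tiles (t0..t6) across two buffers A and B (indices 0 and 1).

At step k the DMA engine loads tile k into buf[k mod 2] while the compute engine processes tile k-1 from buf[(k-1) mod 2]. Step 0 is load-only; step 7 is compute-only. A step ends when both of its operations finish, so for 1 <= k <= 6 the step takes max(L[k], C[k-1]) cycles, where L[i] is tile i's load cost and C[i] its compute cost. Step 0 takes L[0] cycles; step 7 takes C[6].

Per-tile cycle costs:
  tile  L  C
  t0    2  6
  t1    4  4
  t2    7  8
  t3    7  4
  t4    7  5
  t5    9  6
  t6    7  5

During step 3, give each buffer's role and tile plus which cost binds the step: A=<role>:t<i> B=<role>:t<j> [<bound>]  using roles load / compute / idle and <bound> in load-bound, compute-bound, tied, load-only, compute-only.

k=0 load=t0/2c comp=- wait=2 total=2
k=1 load=t1/4c comp=t0/6c wait=6 total=8
k=2 load=t2/7c comp=t1/4c wait=7 total=15
k=3 load=t3/7c comp=t2/8c wait=8 total=23
k=4 load=t4/7c comp=t3/4c wait=7 total=30
k=5 load=t5/9c comp=t4/5c wait=9 total=39
k=6 load=t6/7c comp=t5/6c wait=7 total=46
k=7 load=- comp=t6/5c wait=5 total=51

step 3: A=compute:t2 B=load:t3 [compute-bound]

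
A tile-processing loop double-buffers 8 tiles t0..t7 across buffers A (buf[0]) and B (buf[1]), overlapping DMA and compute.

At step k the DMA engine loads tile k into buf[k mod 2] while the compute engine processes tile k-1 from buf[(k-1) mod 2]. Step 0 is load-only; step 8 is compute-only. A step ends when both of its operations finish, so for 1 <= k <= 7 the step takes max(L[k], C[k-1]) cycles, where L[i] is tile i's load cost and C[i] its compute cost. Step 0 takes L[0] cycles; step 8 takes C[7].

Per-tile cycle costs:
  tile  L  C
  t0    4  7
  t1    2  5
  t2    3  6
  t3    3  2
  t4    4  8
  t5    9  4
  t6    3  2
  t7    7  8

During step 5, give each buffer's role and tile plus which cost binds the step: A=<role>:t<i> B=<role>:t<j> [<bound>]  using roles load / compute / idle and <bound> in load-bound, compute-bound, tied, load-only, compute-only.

step 5: A=compute:t4 B=load:t5 [load-bound]

k=0 load=t0/4c comp=- wait=4 total=4
k=1 load=t1/2c comp=t0/7c wait=7 total=11
k=2 load=t2/3c comp=t1/5c wait=5 total=16
k=3 load=t3/3c comp=t2/6c wait=6 total=22
k=4 load=t4/4c comp=t3/2c wait=4 total=26
k=5 load=t5/9c comp=t4/8c wait=9 total=35
k=6 load=t6/3c comp=t5/4c wait=4 total=39
k=7 load=t7/7c comp=t6/2c wait=7 total=46
k=8 load=- comp=t7/8c wait=8 total=54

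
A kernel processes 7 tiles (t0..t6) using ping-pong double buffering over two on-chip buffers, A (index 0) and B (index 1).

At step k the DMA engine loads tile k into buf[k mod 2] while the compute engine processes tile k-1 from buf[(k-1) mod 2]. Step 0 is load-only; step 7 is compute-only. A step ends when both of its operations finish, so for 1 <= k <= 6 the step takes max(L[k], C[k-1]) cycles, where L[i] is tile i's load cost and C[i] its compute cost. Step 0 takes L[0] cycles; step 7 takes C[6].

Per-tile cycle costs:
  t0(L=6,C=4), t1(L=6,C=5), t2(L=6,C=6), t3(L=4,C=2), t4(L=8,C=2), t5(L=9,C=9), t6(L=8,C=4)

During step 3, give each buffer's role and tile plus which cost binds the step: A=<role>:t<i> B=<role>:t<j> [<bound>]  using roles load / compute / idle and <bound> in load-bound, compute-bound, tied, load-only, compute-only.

step 3: A=compute:t2 B=load:t3 [compute-bound]

[0] DMA t0→A (6c) ∥ CU idle ⇒ 6c, clock 6
[1] DMA t1→B (6c) ∥ CU A:t0 (4c) ⇒ 6c, clock 12
[2] DMA t2→A (6c) ∥ CU B:t1 (5c) ⇒ 6c, clock 18
[3] DMA t3→B (4c) ∥ CU A:t2 (6c) ⇒ 6c, clock 24
[4] DMA t4→A (8c) ∥ CU B:t3 (2c) ⇒ 8c, clock 32
[5] DMA t5→B (9c) ∥ CU A:t4 (2c) ⇒ 9c, clock 41
[6] DMA t6→A (8c) ∥ CU B:t5 (9c) ⇒ 9c, clock 50
[7] DMA idle ∥ CU A:t6 (4c) ⇒ 4c, clock 54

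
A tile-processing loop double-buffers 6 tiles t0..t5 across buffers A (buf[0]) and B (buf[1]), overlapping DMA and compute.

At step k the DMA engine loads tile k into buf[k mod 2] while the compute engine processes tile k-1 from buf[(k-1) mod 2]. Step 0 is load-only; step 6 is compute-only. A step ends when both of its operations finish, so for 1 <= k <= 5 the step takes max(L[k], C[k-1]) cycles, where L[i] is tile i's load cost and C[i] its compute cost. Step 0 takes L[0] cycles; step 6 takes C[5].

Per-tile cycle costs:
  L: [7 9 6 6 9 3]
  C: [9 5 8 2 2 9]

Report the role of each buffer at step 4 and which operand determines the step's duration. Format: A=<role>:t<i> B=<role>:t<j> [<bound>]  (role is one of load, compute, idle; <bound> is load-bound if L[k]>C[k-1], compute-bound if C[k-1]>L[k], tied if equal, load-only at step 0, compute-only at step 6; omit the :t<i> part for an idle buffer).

step 4: A=load:t4 B=compute:t3 [load-bound]

  0. 7=7c; end=7; A:t0 B:-
  1. max(9,9)=9c; end=16; A:t0 B:t1
  2. max(6,5)=6c; end=22; A:t2 B:t1
  3. max(6,8)=8c; end=30; A:t2 B:t3
  4. max(9,2)=9c; end=39; A:t4 B:t3
  5. max(3,2)=3c; end=42; A:t4 B:t5
  6. 9=9c; end=51; A:t4 B:t5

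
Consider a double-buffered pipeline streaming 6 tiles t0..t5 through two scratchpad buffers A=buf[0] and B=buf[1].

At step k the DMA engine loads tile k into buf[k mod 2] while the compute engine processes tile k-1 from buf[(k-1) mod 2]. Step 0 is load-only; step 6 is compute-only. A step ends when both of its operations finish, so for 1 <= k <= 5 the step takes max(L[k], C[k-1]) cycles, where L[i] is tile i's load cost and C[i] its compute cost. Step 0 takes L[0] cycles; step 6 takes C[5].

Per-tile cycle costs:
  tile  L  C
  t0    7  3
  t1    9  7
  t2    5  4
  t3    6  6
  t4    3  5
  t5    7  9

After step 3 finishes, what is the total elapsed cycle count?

end_cycle[3] = 29

k=0 load=t0/7c comp=- wait=7 total=7
k=1 load=t1/9c comp=t0/3c wait=9 total=16
k=2 load=t2/5c comp=t1/7c wait=7 total=23
k=3 load=t3/6c comp=t2/4c wait=6 total=29
k=4 load=t4/3c comp=t3/6c wait=6 total=35
k=5 load=t5/7c comp=t4/5c wait=7 total=42
k=6 load=- comp=t5/9c wait=9 total=51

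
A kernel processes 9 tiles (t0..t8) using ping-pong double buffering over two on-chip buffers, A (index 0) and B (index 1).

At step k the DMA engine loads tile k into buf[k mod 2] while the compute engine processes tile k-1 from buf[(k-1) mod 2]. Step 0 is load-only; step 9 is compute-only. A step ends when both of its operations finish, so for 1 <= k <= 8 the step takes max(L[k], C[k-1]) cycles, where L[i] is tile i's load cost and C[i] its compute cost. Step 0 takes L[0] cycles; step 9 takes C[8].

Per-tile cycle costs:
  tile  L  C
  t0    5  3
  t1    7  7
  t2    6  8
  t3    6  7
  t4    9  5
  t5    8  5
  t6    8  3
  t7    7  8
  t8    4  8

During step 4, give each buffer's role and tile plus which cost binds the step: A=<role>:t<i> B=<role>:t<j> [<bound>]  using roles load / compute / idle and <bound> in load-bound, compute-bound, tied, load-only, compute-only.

step 4: A=load:t4 B=compute:t3 [load-bound]

k=0 load=t0/5c comp=- wait=5 total=5
k=1 load=t1/7c comp=t0/3c wait=7 total=12
k=2 load=t2/6c comp=t1/7c wait=7 total=19
k=3 load=t3/6c comp=t2/8c wait=8 total=27
k=4 load=t4/9c comp=t3/7c wait=9 total=36
k=5 load=t5/8c comp=t4/5c wait=8 total=44
k=6 load=t6/8c comp=t5/5c wait=8 total=52
k=7 load=t7/7c comp=t6/3c wait=7 total=59
k=8 load=t8/4c comp=t7/8c wait=8 total=67
k=9 load=- comp=t8/8c wait=8 total=75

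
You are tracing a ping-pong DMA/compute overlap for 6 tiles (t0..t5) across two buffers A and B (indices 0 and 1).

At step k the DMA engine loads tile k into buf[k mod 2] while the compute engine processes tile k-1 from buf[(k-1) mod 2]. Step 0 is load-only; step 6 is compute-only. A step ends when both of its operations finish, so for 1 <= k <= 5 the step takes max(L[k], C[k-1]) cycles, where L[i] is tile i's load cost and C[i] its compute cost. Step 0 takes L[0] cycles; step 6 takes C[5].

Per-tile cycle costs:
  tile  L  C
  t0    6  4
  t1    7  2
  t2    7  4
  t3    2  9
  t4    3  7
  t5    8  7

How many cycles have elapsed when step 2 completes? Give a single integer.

k=0 load=t0/6c comp=- wait=6 total=6
k=1 load=t1/7c comp=t0/4c wait=7 total=13
k=2 load=t2/7c comp=t1/2c wait=7 total=20
k=3 load=t3/2c comp=t2/4c wait=4 total=24
k=4 load=t4/3c comp=t3/9c wait=9 total=33
k=5 load=t5/8c comp=t4/7c wait=8 total=41
k=6 load=- comp=t5/7c wait=7 total=48

end_cycle[2] = 20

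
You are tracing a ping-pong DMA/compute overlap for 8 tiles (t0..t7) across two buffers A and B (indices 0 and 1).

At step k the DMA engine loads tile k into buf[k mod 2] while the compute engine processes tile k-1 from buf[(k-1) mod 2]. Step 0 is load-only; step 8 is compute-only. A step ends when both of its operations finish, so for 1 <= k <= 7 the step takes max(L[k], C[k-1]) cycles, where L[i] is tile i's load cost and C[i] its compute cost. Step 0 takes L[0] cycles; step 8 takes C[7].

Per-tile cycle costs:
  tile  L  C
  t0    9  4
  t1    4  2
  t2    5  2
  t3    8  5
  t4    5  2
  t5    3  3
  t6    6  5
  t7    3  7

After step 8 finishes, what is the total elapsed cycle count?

end_cycle[8] = 52

step 0: L[0]=9 → dur=9, Σ=9 | A=load:t0 B=idle [load-only]
step 1: L[1]=4 C[0]=4 → dur=4, Σ=13 | A=compute:t0 B=load:t1 [tied]
step 2: L[2]=5 C[1]=2 → dur=5, Σ=18 | A=load:t2 B=compute:t1 [load-bound]
step 3: L[3]=8 C[2]=2 → dur=8, Σ=26 | A=compute:t2 B=load:t3 [load-bound]
step 4: L[4]=5 C[3]=5 → dur=5, Σ=31 | A=load:t4 B=compute:t3 [tied]
step 5: L[5]=3 C[4]=2 → dur=3, Σ=34 | A=compute:t4 B=load:t5 [load-bound]
step 6: L[6]=6 C[5]=3 → dur=6, Σ=40 | A=load:t6 B=compute:t5 [load-bound]
step 7: L[7]=3 C[6]=5 → dur=5, Σ=45 | A=compute:t6 B=load:t7 [compute-bound]
step 8: C[7]=7 → dur=7, Σ=52 | A=idle B=compute:t7 [compute-only]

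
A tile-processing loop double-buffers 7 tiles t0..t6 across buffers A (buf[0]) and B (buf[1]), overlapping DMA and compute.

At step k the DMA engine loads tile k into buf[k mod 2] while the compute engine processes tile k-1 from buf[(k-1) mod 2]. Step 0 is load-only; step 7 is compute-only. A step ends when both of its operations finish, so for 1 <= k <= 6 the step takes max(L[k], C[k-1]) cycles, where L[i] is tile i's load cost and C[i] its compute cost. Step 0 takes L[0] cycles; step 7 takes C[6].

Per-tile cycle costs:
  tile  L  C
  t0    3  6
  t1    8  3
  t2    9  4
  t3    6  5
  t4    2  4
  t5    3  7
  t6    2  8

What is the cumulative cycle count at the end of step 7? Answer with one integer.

  0. 3=3c; end=3; A:t0 B:-
  1. max(8,6)=8c; end=11; A:t0 B:t1
  2. max(9,3)=9c; end=20; A:t2 B:t1
  3. max(6,4)=6c; end=26; A:t2 B:t3
  4. max(2,5)=5c; end=31; A:t4 B:t3
  5. max(3,4)=4c; end=35; A:t4 B:t5
  6. max(2,7)=7c; end=42; A:t6 B:t5
  7. 8=8c; end=50; A:t6 B:t5

end_cycle[7] = 50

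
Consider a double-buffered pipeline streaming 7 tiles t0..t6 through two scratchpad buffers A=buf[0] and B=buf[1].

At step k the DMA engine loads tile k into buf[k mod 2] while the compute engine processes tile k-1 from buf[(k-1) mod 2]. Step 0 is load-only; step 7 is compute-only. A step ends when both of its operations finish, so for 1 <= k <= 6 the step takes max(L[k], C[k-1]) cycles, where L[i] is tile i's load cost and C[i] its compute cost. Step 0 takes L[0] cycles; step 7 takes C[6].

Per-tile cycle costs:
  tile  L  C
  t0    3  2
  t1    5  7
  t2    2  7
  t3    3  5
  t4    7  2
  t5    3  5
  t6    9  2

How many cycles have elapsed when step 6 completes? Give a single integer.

end_cycle[6] = 41

[0] DMA t0→A (3c) ∥ CU idle ⇒ 3c, clock 3
[1] DMA t1→B (5c) ∥ CU A:t0 (2c) ⇒ 5c, clock 8
[2] DMA t2→A (2c) ∥ CU B:t1 (7c) ⇒ 7c, clock 15
[3] DMA t3→B (3c) ∥ CU A:t2 (7c) ⇒ 7c, clock 22
[4] DMA t4→A (7c) ∥ CU B:t3 (5c) ⇒ 7c, clock 29
[5] DMA t5→B (3c) ∥ CU A:t4 (2c) ⇒ 3c, clock 32
[6] DMA t6→A (9c) ∥ CU B:t5 (5c) ⇒ 9c, clock 41
[7] DMA idle ∥ CU A:t6 (2c) ⇒ 2c, clock 43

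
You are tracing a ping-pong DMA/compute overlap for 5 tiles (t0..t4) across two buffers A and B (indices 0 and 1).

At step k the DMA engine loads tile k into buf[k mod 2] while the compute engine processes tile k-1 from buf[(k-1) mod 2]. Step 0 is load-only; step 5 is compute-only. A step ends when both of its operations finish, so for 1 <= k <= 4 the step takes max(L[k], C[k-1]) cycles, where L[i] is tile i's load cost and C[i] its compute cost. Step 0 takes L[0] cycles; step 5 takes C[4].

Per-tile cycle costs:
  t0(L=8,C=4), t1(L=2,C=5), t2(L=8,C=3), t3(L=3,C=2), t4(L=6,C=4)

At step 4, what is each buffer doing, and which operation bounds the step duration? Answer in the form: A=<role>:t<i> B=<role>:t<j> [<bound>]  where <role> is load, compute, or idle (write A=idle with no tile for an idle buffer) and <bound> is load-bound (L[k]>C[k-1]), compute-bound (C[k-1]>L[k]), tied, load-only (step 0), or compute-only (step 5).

  0. 8=8c; end=8; A:t0 B:-
  1. max(2,4)=4c; end=12; A:t0 B:t1
  2. max(8,5)=8c; end=20; A:t2 B:t1
  3. max(3,3)=3c; end=23; A:t2 B:t3
  4. max(6,2)=6c; end=29; A:t4 B:t3
  5. 4=4c; end=33; A:t4 B:t3

step 4: A=load:t4 B=compute:t3 [load-bound]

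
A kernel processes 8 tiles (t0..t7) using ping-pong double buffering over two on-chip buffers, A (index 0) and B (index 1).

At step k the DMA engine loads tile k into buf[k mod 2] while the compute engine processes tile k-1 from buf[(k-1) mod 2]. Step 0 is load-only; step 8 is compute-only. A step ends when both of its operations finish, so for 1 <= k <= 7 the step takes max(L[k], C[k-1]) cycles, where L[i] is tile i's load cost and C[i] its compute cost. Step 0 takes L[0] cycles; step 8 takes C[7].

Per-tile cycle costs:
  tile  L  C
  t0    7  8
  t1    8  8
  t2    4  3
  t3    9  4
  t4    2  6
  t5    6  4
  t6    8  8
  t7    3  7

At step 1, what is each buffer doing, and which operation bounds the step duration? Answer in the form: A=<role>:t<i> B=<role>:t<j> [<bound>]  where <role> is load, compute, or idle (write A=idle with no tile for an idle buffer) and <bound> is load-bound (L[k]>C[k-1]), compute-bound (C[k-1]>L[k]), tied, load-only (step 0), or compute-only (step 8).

step 1: A=compute:t0 B=load:t1 [tied]

step 0: L[0]=7 → dur=7, Σ=7 | A=load:t0 B=idle [load-only]
step 1: L[1]=8 C[0]=8 → dur=8, Σ=15 | A=compute:t0 B=load:t1 [tied]
step 2: L[2]=4 C[1]=8 → dur=8, Σ=23 | A=load:t2 B=compute:t1 [compute-bound]
step 3: L[3]=9 C[2]=3 → dur=9, Σ=32 | A=compute:t2 B=load:t3 [load-bound]
step 4: L[4]=2 C[3]=4 → dur=4, Σ=36 | A=load:t4 B=compute:t3 [compute-bound]
step 5: L[5]=6 C[4]=6 → dur=6, Σ=42 | A=compute:t4 B=load:t5 [tied]
step 6: L[6]=8 C[5]=4 → dur=8, Σ=50 | A=load:t6 B=compute:t5 [load-bound]
step 7: L[7]=3 C[6]=8 → dur=8, Σ=58 | A=compute:t6 B=load:t7 [compute-bound]
step 8: C[7]=7 → dur=7, Σ=65 | A=idle B=compute:t7 [compute-only]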